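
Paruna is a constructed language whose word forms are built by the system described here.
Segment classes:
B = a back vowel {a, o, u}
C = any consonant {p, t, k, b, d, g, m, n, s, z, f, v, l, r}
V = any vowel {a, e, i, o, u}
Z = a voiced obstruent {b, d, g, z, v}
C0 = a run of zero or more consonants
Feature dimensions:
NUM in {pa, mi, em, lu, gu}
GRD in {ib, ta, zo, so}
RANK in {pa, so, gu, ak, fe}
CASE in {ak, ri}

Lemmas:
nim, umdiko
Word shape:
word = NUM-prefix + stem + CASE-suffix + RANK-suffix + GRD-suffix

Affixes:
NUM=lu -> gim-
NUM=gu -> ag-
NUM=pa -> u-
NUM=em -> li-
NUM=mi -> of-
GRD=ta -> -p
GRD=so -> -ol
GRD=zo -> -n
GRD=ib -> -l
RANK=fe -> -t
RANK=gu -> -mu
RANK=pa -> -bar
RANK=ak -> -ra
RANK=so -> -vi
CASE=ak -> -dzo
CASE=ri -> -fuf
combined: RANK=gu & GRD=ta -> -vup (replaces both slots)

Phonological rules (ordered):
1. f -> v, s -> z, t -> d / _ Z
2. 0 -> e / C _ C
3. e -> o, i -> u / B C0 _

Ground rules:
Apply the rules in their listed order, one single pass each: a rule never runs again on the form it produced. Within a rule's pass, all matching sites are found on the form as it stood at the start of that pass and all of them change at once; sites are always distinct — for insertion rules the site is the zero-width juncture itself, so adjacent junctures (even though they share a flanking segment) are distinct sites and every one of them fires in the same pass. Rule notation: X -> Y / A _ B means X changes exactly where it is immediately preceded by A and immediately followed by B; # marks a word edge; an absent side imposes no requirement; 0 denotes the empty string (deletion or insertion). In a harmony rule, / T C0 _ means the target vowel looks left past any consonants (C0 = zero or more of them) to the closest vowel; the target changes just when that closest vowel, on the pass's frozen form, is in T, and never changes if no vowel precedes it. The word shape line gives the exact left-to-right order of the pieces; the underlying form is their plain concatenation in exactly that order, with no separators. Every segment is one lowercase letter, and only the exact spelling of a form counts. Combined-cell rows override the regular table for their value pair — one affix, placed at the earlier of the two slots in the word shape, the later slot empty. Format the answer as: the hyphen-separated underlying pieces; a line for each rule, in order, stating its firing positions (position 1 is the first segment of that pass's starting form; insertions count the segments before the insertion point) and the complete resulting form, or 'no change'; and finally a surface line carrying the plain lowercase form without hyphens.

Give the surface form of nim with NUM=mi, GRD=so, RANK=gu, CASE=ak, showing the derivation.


underlying: of-nim-dzo-mu-ol
1. f -> v, s -> z, t -> d / _ Z: no change
2. 0 -> e / C _ C: inserts after position(s) 2, 5, 6: ofenimedezomuol
3. e -> o, i -> u / B C0 _: fires at position(s) 3: ofonimedezomuol
surface: ofonimedezomuol


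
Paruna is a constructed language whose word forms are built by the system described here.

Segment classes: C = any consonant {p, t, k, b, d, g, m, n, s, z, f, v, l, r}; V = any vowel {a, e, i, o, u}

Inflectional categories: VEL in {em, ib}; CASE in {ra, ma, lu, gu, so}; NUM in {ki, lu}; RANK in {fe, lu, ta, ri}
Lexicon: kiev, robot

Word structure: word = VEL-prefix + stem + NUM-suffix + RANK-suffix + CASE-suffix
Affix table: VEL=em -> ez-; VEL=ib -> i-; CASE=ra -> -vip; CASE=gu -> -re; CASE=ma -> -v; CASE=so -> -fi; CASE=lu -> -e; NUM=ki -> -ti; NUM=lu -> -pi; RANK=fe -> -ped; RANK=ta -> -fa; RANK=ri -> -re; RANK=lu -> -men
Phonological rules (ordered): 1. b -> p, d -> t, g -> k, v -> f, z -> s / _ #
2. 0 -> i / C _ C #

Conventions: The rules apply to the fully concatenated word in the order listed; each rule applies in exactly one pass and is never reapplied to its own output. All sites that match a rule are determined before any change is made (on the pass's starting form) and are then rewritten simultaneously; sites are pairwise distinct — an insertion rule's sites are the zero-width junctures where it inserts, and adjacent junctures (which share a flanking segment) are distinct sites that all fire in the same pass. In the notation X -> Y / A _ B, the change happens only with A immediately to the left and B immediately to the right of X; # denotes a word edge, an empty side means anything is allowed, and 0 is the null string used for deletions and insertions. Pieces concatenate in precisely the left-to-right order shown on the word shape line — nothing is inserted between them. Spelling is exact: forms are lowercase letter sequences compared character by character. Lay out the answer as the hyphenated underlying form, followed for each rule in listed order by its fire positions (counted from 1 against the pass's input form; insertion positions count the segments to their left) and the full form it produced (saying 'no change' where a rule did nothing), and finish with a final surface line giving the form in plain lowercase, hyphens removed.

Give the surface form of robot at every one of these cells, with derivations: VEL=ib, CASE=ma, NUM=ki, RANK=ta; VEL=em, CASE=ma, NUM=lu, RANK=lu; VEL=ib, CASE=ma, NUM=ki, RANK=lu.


cell VEL=ib, CASE=ma, NUM=ki, RANK=ta:
underlying: i-robot-ti-fa-v
1. b -> p, d -> t, g -> k, v -> f, z -> s / _ #: fires at position(s) 11: irobottifaf
2. 0 -> i / C _ C #: no change
surface: irobottifaf

cell VEL=em, CASE=ma, NUM=lu, RANK=lu:
underlying: ez-robot-pi-men-v
1. b -> p, d -> t, g -> k, v -> f, z -> s / _ #: fires at position(s) 13: ezrobotpimenf
2. 0 -> i / C _ C #: inserts after position(s) 12: ezrobotpimenif
surface: ezrobotpimenif

cell VEL=ib, CASE=ma, NUM=ki, RANK=lu:
underlying: i-robot-ti-men-v
1. b -> p, d -> t, g -> k, v -> f, z -> s / _ #: fires at position(s) 12: irobottimenf
2. 0 -> i / C _ C #: inserts after position(s) 11: irobottimenif
surface: irobottimenif


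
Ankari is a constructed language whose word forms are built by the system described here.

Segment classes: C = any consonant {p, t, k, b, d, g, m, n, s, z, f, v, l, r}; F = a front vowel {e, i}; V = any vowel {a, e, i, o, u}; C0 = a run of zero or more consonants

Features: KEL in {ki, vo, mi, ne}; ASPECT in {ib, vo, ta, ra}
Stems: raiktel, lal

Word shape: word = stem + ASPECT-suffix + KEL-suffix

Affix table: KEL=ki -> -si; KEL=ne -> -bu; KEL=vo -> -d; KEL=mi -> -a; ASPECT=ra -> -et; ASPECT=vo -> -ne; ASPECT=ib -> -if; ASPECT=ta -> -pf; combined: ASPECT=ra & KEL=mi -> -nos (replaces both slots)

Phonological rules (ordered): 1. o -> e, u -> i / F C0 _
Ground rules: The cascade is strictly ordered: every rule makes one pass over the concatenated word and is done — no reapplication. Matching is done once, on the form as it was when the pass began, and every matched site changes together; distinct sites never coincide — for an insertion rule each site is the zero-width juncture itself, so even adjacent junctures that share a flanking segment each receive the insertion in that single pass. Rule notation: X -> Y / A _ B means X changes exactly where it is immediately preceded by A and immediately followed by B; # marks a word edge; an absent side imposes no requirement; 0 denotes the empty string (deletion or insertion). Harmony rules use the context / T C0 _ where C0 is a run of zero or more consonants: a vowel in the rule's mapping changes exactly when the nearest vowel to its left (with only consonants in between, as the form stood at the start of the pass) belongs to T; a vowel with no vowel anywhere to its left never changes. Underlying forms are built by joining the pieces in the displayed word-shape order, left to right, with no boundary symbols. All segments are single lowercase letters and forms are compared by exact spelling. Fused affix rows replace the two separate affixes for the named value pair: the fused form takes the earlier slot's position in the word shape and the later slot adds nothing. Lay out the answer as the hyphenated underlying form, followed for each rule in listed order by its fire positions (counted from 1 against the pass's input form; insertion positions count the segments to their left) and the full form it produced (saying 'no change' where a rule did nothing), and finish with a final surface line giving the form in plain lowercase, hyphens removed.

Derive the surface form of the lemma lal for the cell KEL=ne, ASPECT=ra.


underlying: lal-et-bu
1. o -> e, u -> i / F C0 _: fires at position(s) 7: laletbi
surface: laletbi


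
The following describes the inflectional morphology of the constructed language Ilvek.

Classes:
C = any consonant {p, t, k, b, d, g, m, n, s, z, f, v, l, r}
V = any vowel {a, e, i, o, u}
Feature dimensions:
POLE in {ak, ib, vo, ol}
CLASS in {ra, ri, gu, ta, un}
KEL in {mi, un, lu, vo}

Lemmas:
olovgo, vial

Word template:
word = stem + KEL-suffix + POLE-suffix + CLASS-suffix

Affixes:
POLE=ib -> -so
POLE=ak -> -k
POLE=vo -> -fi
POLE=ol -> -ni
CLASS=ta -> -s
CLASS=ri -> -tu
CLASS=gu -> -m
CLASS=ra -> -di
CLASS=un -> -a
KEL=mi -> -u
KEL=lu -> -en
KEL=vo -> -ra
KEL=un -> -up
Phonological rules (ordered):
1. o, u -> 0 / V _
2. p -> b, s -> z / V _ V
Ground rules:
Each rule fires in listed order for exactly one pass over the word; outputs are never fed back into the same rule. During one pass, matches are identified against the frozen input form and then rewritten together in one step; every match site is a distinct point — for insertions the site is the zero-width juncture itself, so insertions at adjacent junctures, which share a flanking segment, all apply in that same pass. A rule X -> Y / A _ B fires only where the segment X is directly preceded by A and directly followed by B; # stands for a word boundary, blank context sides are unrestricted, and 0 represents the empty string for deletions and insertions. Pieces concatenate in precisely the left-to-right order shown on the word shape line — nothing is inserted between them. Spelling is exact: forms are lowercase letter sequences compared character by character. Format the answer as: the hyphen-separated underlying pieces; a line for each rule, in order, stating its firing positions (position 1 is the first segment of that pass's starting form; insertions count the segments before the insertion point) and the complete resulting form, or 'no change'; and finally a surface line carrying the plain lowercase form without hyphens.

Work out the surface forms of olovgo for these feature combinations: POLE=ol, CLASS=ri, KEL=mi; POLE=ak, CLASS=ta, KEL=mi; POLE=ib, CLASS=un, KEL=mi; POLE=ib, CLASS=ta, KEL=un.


cell POLE=ol, CLASS=ri, KEL=mi:
underlying: olovgo-u-ni-tu
1. o, u -> 0 / V _: fires at position(s) 7: olovgonitu
2. p -> b, s -> z / V _ V: no change
surface: olovgonitu

cell POLE=ak, CLASS=ta, KEL=mi:
underlying: olovgo-u-k-s
1. o, u -> 0 / V _: fires at position(s) 7: olovgoks
2. p -> b, s -> z / V _ V: no change
surface: olovgoks

cell POLE=ib, CLASS=un, KEL=mi:
underlying: olovgo-u-so-a
1. o, u -> 0 / V _: fires at position(s) 7: olovgosoa
2. p -> b, s -> z / V _ V: fires at position(s) 7: olovgozoa
surface: olovgozoa

cell POLE=ib, CLASS=ta, KEL=un:
underlying: olovgo-up-so-s
1. o, u -> 0 / V _: fires at position(s) 7: olovgopsos
2. p -> b, s -> z / V _ V: no change
surface: olovgopsos


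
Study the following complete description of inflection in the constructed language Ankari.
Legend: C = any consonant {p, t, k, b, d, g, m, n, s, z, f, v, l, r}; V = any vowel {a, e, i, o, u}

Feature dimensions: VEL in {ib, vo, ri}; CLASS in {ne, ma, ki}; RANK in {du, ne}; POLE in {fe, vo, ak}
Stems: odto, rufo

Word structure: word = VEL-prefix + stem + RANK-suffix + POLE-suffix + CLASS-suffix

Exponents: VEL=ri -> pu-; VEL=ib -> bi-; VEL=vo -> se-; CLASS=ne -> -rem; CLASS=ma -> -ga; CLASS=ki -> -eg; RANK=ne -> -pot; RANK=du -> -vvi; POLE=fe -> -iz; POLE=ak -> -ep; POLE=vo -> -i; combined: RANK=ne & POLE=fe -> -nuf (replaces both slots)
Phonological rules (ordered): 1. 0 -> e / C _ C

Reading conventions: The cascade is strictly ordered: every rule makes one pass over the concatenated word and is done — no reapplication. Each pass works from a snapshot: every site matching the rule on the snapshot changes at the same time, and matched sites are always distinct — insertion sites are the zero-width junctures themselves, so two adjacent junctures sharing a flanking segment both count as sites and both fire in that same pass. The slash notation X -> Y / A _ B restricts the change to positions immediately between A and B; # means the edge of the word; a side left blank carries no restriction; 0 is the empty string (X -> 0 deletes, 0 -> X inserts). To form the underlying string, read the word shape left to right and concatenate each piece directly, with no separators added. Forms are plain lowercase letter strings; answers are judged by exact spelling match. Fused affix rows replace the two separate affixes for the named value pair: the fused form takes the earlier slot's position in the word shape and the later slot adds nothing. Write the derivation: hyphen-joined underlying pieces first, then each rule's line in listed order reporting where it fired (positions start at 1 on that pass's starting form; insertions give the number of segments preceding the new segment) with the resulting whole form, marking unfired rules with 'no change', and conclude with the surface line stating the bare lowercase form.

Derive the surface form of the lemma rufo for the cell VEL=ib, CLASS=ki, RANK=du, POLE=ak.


underlying: bi-rufo-vvi-ep-eg
1. 0 -> e / C _ C: inserts after position(s) 7: birufoveviepeg
surface: birufoveviepeg


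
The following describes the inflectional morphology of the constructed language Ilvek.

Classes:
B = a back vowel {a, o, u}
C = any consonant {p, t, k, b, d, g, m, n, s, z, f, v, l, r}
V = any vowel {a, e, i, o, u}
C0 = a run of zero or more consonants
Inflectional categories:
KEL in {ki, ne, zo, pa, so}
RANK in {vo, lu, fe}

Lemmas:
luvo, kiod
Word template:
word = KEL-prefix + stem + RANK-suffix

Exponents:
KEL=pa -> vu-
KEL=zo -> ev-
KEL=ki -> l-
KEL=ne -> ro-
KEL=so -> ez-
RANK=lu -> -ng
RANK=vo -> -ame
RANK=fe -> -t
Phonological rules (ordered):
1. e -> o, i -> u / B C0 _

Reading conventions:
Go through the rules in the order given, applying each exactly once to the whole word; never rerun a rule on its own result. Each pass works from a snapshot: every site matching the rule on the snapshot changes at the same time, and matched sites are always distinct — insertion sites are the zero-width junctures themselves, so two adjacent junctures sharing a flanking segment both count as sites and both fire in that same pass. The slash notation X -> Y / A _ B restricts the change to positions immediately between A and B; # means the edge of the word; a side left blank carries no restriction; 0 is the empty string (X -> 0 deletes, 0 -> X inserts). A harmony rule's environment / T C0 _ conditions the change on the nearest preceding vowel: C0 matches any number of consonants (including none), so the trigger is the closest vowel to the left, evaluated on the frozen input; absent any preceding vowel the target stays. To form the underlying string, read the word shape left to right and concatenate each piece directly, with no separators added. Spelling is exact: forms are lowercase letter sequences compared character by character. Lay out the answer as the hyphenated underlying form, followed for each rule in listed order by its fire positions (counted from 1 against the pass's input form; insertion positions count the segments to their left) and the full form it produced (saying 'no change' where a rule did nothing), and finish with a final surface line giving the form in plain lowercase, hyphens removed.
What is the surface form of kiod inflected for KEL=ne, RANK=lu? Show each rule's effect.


underlying: ro-kiod-ng
1. e -> o, i -> u / B C0 _: fires at position(s) 4: rokuodng
surface: rokuodng


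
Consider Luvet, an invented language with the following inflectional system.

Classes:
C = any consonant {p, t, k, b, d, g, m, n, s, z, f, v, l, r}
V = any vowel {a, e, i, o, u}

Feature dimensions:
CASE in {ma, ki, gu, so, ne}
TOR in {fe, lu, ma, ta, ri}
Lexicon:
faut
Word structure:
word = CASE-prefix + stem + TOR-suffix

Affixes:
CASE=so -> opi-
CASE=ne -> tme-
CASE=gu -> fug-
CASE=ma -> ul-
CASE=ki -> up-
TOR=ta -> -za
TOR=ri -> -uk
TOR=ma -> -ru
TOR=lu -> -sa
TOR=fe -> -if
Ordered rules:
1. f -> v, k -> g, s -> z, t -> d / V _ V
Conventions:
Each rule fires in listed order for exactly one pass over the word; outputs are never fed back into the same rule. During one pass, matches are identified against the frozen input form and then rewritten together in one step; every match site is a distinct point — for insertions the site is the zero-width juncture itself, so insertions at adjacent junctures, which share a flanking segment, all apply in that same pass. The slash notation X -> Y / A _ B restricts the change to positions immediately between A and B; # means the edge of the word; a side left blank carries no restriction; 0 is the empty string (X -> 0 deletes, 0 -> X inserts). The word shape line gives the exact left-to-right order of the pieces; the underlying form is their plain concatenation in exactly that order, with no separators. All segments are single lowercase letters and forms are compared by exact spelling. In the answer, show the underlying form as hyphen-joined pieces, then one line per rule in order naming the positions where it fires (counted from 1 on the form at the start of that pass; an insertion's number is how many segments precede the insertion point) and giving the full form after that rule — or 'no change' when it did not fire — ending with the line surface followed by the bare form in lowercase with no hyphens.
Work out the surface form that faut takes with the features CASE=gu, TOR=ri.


underlying: fug-faut-uk
1. f -> v, k -> g, s -> z, t -> d / V _ V: fires at position(s) 7: fugfauduk
surface: fugfauduk


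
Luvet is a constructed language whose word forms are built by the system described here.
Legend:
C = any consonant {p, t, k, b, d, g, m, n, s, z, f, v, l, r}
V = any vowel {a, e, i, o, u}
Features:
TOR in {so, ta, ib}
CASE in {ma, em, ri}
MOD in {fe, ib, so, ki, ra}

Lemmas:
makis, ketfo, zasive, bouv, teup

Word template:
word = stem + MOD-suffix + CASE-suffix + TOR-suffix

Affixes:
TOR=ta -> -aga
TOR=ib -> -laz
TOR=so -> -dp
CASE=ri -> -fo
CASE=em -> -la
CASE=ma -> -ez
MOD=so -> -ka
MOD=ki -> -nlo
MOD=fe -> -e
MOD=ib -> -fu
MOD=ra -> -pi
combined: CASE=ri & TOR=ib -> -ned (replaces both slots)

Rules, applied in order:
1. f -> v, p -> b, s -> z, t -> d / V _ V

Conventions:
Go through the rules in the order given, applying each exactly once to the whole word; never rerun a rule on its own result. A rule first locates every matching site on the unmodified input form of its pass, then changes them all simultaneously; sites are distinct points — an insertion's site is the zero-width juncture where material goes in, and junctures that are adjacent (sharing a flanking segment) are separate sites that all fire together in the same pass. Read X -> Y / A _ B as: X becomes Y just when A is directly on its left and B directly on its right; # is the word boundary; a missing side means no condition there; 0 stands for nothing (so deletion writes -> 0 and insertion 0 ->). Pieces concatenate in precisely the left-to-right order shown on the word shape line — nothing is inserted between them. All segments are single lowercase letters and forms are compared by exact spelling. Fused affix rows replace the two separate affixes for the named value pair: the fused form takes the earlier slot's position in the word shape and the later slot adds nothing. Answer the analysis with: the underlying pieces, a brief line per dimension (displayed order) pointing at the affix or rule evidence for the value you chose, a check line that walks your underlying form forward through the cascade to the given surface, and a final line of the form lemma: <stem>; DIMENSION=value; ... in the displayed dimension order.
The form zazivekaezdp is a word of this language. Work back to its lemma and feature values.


underlying: zasive-ka-ez-dp
TOR=so - signalled by the affix -dp
CASE=ma - signalled by the affix -ez
MOD=so - signalled by the affix -ka
check: zasivekaezdp -> zazivekaezdp
lemma: zasive; TOR=so; CASE=ma; MOD=so


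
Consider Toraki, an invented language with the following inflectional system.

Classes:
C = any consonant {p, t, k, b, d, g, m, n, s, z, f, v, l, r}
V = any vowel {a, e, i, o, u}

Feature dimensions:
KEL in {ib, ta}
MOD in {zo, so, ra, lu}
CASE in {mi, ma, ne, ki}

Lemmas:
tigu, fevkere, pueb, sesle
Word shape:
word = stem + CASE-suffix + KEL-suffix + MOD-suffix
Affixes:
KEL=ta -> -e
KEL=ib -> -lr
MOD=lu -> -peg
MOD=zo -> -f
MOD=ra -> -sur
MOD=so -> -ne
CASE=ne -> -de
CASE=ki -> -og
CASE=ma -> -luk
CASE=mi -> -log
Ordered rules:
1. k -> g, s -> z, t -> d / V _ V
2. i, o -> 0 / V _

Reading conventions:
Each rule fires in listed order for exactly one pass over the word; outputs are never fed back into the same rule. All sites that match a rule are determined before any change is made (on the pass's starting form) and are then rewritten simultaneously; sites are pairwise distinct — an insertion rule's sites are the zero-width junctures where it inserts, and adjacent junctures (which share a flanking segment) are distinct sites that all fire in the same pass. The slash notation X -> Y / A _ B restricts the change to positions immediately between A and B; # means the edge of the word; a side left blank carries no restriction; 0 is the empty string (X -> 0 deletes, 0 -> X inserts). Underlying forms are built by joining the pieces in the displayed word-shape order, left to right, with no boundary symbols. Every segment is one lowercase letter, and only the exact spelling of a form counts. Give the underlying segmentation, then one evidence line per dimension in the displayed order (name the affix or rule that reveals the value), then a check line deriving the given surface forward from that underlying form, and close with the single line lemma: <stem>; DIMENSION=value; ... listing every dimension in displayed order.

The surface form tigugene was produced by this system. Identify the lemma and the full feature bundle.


underlying: tigu-og-e-ne
KEL=ta - signalled by the affix -e
MOD=so - signalled by the affix -ne
CASE=ki - signalled by the affix -og
check: tiguogene -> tiguogene -> tigugene
lemma: tigu; KEL=ta; MOD=so; CASE=ki


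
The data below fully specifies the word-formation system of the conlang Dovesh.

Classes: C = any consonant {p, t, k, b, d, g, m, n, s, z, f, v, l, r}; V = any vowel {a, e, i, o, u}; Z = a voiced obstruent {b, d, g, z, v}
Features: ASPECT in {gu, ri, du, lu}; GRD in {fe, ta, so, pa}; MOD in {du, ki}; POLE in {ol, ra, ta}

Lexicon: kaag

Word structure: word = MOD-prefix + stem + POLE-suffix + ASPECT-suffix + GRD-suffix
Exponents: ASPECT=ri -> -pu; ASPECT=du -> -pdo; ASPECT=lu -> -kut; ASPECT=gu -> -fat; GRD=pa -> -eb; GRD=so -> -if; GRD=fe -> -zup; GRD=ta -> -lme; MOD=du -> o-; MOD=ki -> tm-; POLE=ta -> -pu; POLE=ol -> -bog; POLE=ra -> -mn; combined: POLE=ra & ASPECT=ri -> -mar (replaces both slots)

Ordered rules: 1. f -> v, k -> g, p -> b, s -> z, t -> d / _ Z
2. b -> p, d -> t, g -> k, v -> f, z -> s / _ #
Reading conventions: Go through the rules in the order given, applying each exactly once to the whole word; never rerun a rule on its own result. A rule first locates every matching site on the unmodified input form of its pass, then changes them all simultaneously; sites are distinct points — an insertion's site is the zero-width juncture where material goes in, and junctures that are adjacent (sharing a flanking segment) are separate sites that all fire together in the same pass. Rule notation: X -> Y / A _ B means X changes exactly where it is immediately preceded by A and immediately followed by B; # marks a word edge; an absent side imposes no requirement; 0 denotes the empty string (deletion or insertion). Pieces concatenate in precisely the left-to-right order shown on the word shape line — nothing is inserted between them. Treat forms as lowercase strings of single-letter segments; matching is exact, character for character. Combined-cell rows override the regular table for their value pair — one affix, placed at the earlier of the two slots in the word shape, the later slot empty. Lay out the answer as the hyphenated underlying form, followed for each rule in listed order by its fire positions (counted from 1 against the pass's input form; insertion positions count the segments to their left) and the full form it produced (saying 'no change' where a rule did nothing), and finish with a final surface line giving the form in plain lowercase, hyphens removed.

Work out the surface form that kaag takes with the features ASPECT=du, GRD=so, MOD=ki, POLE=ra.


underlying: tm-kaag-mn-pdo-if
1. f -> v, k -> g, p -> b, s -> z, t -> d / _ Z: fires at position(s) 9: tmkaagmnbdoif
2. b -> p, d -> t, g -> k, v -> f, z -> s / _ #: no change
surface: tmkaagmnbdoif


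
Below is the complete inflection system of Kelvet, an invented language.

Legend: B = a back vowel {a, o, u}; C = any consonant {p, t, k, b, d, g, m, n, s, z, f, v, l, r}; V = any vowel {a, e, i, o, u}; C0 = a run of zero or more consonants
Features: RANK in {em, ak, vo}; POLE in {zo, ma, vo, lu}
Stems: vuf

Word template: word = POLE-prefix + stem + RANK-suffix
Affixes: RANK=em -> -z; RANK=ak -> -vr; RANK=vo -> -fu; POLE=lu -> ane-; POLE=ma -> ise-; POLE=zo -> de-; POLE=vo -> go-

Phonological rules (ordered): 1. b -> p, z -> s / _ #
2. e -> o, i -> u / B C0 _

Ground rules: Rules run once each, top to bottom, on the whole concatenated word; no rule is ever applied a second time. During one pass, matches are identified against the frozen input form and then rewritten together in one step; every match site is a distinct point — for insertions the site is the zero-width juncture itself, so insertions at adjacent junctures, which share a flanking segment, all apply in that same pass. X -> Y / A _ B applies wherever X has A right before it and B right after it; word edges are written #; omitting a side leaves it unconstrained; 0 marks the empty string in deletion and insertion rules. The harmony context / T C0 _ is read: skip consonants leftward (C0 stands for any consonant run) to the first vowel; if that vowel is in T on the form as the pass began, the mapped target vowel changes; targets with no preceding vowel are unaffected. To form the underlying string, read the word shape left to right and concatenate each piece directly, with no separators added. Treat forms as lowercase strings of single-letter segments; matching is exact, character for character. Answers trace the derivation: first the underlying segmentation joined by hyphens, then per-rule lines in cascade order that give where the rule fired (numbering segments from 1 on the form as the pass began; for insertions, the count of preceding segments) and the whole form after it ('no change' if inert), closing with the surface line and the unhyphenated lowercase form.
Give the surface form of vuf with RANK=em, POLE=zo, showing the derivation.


underlying: de-vuf-z
1. b -> p, z -> s / _ #: fires at position(s) 6: devufs
2. e -> o, i -> u / B C0 _: no change
surface: devufs


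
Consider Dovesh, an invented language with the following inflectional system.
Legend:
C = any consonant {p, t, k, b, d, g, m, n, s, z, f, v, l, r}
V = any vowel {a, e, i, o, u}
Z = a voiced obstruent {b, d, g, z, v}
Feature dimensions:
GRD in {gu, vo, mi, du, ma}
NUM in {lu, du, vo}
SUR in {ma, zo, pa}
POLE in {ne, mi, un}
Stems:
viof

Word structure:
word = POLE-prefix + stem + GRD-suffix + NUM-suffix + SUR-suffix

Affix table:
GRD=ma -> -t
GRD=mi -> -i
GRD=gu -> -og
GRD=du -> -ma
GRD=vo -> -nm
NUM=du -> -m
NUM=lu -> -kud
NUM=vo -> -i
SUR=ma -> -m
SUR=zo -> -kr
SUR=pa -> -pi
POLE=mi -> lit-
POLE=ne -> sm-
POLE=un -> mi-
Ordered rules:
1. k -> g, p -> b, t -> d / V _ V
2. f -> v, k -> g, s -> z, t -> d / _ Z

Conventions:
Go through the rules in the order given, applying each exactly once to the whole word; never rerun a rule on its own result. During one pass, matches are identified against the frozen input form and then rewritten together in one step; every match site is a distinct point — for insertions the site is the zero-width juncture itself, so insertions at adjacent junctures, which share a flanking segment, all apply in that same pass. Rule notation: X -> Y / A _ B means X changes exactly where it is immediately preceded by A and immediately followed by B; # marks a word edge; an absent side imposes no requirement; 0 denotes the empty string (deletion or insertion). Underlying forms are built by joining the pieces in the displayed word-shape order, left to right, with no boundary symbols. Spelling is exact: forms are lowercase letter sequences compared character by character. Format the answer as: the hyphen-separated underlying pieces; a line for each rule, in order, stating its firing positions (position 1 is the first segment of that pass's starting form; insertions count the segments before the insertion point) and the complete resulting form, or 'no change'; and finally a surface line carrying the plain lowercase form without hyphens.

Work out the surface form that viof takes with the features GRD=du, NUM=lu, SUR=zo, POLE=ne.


underlying: sm-viof-ma-kud-kr
1. k -> g, p -> b, t -> d / V _ V: fires at position(s) 9: smviofmagudkr
2. f -> v, k -> g, s -> z, t -> d / _ Z: no change
surface: smviofmagudkr


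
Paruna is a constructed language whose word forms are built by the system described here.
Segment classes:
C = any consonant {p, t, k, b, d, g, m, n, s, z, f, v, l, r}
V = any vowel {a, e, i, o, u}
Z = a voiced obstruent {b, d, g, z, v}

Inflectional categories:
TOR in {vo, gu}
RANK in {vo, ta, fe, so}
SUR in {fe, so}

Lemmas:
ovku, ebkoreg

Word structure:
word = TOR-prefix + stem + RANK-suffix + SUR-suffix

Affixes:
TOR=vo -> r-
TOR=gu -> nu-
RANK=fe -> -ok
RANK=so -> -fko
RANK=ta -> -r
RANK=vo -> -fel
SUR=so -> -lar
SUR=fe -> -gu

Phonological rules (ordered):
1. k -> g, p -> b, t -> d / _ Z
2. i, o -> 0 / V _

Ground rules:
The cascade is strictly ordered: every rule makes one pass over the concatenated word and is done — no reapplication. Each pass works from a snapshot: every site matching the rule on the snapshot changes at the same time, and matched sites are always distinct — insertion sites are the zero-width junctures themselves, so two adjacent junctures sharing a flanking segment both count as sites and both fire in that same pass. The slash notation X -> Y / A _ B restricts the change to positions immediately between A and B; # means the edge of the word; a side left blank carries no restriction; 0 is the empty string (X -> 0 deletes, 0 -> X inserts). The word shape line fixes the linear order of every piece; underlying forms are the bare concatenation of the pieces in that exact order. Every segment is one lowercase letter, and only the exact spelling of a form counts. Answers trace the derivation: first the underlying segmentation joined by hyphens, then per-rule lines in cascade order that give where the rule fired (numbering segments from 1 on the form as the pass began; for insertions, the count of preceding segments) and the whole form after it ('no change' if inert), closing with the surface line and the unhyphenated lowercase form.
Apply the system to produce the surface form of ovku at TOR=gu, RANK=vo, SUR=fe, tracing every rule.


underlying: nu-ovku-fel-gu
1. k -> g, p -> b, t -> d / _ Z: no change
2. i, o -> 0 / V _: fires at position(s) 3: nuvkufelgu
surface: nuvkufelgu


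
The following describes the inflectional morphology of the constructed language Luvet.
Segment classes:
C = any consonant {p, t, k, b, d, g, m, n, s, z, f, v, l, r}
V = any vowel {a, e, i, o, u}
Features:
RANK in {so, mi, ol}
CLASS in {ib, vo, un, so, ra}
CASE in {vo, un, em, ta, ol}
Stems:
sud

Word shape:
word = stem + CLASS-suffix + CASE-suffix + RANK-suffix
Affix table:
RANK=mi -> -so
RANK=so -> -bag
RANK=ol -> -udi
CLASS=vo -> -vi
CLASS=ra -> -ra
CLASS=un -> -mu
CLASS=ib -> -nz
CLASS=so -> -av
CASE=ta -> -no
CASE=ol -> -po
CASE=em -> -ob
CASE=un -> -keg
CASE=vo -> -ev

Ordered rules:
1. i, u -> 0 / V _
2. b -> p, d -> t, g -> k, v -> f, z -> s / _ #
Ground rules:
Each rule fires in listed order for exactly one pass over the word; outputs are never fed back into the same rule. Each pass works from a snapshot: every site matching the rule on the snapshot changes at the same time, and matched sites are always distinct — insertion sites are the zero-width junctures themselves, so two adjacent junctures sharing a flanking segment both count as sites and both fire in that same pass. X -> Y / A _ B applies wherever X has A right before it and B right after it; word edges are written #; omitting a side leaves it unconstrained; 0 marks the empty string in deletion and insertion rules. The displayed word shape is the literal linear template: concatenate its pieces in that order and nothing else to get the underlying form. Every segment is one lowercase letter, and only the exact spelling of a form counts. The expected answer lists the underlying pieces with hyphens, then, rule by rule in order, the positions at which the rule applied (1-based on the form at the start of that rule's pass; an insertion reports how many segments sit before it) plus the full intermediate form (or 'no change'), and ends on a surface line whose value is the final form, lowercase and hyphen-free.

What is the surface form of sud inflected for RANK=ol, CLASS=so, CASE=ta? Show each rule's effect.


underlying: sud-av-no-udi
1. i, u -> 0 / V _: fires at position(s) 8: sudavnodi
2. b -> p, d -> t, g -> k, v -> f, z -> s / _ #: no change
surface: sudavnodi


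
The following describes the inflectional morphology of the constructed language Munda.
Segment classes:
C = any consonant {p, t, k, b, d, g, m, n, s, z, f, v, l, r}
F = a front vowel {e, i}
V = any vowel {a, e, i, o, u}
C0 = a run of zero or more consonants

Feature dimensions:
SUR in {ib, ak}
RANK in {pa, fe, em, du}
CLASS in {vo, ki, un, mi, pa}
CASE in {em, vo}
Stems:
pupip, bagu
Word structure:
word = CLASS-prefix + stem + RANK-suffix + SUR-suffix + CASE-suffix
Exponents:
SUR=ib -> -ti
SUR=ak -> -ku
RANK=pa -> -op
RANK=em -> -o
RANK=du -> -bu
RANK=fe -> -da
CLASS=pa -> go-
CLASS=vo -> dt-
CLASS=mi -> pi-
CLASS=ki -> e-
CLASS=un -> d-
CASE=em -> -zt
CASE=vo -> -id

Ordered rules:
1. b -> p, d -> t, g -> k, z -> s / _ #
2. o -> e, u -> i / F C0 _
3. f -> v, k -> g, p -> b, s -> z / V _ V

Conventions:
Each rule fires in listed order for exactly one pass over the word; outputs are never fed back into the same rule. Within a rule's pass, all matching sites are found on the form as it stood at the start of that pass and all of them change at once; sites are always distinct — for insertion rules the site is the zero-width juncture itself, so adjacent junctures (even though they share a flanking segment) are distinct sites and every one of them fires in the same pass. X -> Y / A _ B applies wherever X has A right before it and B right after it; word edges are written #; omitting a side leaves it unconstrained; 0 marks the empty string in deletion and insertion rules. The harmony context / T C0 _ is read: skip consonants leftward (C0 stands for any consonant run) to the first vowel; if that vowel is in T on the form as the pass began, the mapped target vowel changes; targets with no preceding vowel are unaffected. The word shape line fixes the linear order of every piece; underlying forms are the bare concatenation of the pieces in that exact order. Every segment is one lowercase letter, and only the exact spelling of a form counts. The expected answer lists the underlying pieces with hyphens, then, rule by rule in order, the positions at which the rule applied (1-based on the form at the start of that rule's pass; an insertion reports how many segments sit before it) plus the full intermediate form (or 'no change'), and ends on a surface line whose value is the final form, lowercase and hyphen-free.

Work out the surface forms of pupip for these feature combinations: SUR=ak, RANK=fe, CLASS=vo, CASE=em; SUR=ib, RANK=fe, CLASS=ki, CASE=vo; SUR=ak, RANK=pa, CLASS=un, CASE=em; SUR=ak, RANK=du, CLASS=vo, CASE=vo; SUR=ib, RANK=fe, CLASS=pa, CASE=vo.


cell SUR=ak, RANK=fe, CLASS=vo, CASE=em:
underlying: dt-pupip-da-ku-zt
1. b -> p, d -> t, g -> k, z -> s / _ #: no change
2. o -> e, u -> i / F C0 _: no change
3. f -> v, k -> g, p -> b, s -> z / V _ V: fires at position(s) 5, 10: dtpubipdaguzt
surface: dtpubipdaguzt

cell SUR=ib, RANK=fe, CLASS=ki, CASE=vo:
underlying: e-pupip-da-ti-id
1. b -> p, d -> t, g -> k, z -> s / _ #: fires at position(s) 12: epupipdatiit
2. o -> e, u -> i / F C0 _: fires at position(s) 3: epipipdatiit
3. f -> v, k -> g, p -> b, s -> z / V _ V: fires at position(s) 2, 4: ebibipdatiit
surface: ebibipdatiit

cell SUR=ak, RANK=pa, CLASS=un, CASE=em:
underlying: d-pupip-op-ku-zt
1. b -> p, d -> t, g -> k, z -> s / _ #: no change
2. o -> e, u -> i / F C0 _: fires at position(s) 7: dpupipepkuzt
3. f -> v, k -> g, p -> b, s -> z / V _ V: fires at position(s) 4, 6: dpubibepkuzt
surface: dpubibepkuzt

cell SUR=ak, RANK=du, CLASS=vo, CASE=vo:
underlying: dt-pupip-bu-ku-id
1. b -> p, d -> t, g -> k, z -> s / _ #: fires at position(s) 13: dtpupipbukuit
2. o -> e, u -> i / F C0 _: fires at position(s) 9: dtpupipbikuit
3. f -> v, k -> g, p -> b, s -> z / V _ V: fires at position(s) 5, 10: dtpubipbiguit
surface: dtpubipbiguit

cell SUR=ib, RANK=fe, CLASS=pa, CASE=vo:
underlying: go-pupip-da-ti-id
1. b -> p, d -> t, g -> k, z -> s / _ #: fires at position(s) 13: gopupipdatiit
2. o -> e, u -> i / F C0 _: no change
3. f -> v, k -> g, p -> b, s -> z / V _ V: fires at position(s) 3, 5: gobubipdatiit
surface: gobubipdatiit


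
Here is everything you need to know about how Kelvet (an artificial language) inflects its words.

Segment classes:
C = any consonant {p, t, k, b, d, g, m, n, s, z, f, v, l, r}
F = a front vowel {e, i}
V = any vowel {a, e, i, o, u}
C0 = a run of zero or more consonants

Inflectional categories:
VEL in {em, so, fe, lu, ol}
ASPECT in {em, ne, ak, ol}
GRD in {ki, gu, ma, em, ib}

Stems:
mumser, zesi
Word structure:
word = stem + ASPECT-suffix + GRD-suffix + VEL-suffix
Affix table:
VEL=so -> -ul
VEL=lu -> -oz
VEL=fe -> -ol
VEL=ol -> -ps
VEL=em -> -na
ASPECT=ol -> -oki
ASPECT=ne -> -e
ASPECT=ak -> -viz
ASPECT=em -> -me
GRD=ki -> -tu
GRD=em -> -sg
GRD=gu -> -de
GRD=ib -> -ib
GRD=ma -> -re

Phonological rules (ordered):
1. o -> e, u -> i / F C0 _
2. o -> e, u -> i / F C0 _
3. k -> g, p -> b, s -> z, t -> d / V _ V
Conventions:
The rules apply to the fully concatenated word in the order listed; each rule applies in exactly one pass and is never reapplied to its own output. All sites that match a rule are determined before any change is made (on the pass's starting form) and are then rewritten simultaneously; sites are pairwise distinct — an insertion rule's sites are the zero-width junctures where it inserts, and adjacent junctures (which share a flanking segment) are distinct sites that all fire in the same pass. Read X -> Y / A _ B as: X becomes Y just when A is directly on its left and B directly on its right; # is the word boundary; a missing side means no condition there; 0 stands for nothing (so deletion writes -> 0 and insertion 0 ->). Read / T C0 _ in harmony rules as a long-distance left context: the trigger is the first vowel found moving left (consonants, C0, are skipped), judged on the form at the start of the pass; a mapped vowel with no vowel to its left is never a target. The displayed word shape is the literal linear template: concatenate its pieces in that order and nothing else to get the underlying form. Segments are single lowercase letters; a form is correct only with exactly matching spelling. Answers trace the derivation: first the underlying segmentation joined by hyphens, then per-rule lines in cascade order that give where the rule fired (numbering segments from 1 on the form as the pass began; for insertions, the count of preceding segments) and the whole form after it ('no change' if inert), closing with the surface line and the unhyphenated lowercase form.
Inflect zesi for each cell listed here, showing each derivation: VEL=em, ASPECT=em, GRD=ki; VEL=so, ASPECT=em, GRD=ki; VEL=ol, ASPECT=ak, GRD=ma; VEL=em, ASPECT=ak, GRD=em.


cell VEL=em, ASPECT=em, GRD=ki:
underlying: zesi-me-tu-na
1. o -> e, u -> i / F C0 _: fires at position(s) 8: zesimetina
2. o -> e, u -> i / F C0 _: no change
3. k -> g, p -> b, s -> z, t -> d / V _ V: fires at position(s) 3, 7: zezimedina
surface: zezimedina

cell VEL=so, ASPECT=em, GRD=ki:
underlying: zesi-me-tu-ul
1. o -> e, u -> i / F C0 _: fires at position(s) 8: zesimetiul
2. o -> e, u -> i / F C0 _: fires at position(s) 9: zesimetiil
3. k -> g, p -> b, s -> z, t -> d / V _ V: fires at position(s) 3, 7: zezimediil
surface: zezimediil

cell VEL=ol, ASPECT=ak, GRD=ma:
underlying: zesi-viz-re-ps
1. o -> e, u -> i / F C0 _: no change
2. o -> e, u -> i / F C0 _: no change
3. k -> g, p -> b, s -> z, t -> d / V _ V: fires at position(s) 3: zezivizreps
surface: zezivizreps

cell VEL=em, ASPECT=ak, GRD=em:
underlying: zesi-viz-sg-na
1. o -> e, u -> i / F C0 _: no change
2. o -> e, u -> i / F C0 _: no change
3. k -> g, p -> b, s -> z, t -> d / V _ V: fires at position(s) 3: zezivizsgna
surface: zezivizsgna
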